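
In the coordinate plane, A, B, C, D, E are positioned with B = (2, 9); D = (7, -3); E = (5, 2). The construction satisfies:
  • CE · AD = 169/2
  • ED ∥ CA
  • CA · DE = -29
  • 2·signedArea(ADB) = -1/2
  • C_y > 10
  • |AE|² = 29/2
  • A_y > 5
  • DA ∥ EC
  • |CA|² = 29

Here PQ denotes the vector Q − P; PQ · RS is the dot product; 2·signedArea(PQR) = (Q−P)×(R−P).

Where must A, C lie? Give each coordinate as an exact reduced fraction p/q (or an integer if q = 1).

1. A_x = 7/2  [line -12·x + -5·y + 139/2 = 0 ∩ |AE|² = 29/2]
2. A_y = 11/2  [line -12·x + -5·y + 139/2 = 0 ∩ |AE|² = 29/2]
   → A = (7/2, 11/2)
3. C_x = 3/2  [ED ∥ CA ∩ DA ∥ EC]
4. C_y = 21/2  [ED ∥ CA ∩ DA ∥ EC]
   → C = (3/2, 21/2)

A = (7/2, 11/2)
C = (3/2, 21/2)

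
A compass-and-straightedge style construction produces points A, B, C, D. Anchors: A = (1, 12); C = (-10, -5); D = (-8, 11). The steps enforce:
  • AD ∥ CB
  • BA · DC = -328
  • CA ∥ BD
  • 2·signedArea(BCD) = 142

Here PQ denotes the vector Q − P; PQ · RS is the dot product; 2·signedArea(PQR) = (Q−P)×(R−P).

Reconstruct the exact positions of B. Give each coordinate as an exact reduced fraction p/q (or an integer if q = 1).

B = (-19, -6)

1. B_x = -19  [CA ∥ BD ∩ AD ∥ CB]
2. B_y = -6  [CA ∥ BD ∩ AD ∥ CB]
   → B = (-19, -6)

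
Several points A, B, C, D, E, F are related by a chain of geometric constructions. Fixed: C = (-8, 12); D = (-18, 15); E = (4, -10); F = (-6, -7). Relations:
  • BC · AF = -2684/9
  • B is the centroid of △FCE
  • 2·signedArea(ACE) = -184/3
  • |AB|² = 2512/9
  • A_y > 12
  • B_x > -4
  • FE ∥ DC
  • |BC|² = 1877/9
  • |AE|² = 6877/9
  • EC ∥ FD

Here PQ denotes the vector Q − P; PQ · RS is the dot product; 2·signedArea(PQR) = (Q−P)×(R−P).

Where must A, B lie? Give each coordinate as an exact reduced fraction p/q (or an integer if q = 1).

1. A_x = -34/3  [line 22·x + 12·y + 280/3 = 0 ∩ |AE|² = 6877/9]
2. A_y = 13  [line 22·x + 12·y + 280/3 = 0 ∩ |AE|² = 6877/9]
   → A = (-34/3, 13)
3. B_x = -10/3  [B is the centroid of △FCE]
4. B_y = -5/3  [B is the centroid of △FCE]
   → B = (-10/3, -5/3)

A = (-34/3, 13)
B = (-10/3, -5/3)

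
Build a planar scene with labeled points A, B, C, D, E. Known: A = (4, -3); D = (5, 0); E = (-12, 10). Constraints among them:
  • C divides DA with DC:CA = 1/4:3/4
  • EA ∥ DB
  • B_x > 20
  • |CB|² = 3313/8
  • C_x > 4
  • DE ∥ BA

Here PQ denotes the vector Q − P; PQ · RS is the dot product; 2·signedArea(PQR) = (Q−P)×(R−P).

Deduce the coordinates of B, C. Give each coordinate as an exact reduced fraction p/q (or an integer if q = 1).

B = (21, -13)
C = (19/4, -3/4)

1. B_x = 21  [DE ∥ BA ∩ EA ∥ DB]
2. B_y = -13  [DE ∥ BA ∩ EA ∥ DB]
   → B = (21, -13)
3. C_x = 19/4  [C divides DA with DC:CA = 1/4:3/4]
4. C_y = -3/4  [C divides DA with DC:CA = 1/4:3/4]
   → C = (19/4, -3/4)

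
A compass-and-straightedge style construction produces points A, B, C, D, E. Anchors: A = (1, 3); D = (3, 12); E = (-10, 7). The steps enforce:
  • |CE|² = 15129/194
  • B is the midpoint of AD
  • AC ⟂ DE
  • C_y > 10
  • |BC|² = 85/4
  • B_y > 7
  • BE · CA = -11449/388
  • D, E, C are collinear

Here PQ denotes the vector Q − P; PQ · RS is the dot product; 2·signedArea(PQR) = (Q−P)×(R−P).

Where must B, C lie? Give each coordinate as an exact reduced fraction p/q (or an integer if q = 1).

B = (2, 15/2)
C = (-341/194, 1973/194)

1. B_x = 2  [B is the midpoint of AD]
2. B_y = 15/2  [B is the midpoint of AD]
   → B = (2, 15/2)
3. C_x = -341/194  [D, E, C are collinear ∩ AC ⟂ DE]
4. C_y = 1973/194  [D, E, C are collinear ∩ AC ⟂ DE]
   → C = (-341/194, 1973/194)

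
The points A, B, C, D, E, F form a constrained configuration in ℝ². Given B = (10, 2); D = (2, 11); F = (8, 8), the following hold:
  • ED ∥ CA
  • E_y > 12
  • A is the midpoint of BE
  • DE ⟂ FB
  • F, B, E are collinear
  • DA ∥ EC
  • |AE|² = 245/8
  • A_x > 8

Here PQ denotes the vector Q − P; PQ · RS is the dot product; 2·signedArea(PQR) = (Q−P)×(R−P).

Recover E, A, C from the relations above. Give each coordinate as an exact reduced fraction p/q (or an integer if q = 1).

1. E_x = 13/2  [F, B, E are collinear ∩ DE ⟂ FB]
2. E_y = 25/2  [F, B, E are collinear ∩ DE ⟂ FB]
   → E = (13/2, 25/2)
3. A_x = 33/4  [A is the midpoint of BE]
4. A_y = 29/4  [A is the midpoint of BE]
   → A = (33/4, 29/4)
5. C_x = 51/4  [ED ∥ CA ∩ DA ∥ EC]
6. C_y = 35/4  [ED ∥ CA ∩ DA ∥ EC]
   → C = (51/4, 35/4)

A = (33/4, 29/4)
C = (51/4, 35/4)
E = (13/2, 25/2)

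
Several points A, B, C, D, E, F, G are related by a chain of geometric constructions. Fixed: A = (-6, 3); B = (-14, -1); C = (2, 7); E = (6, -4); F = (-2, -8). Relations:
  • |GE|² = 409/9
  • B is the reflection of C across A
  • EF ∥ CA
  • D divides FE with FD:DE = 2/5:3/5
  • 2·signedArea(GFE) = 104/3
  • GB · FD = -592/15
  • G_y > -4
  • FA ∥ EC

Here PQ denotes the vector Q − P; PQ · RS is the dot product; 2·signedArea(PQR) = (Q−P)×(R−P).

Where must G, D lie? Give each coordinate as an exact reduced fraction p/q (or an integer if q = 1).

D = (6/5, -32/5)
G = (-2/3, -3)

1. D_x = 6/5  [D divides FE with FD:DE = 2/5:3/5]
2. D_y = -32/5  [D divides FE with FD:DE = 2/5:3/5]
   → D = (6/5, -32/5)
3. G_x = -2/3  [2·signedArea(GFE) = 104/3 ∩ GB · FD = -592/15]
4. G_y = -3  [2·signedArea(GFE) = 104/3 ∩ GB · FD = -592/15]
   → G = (-2/3, -3)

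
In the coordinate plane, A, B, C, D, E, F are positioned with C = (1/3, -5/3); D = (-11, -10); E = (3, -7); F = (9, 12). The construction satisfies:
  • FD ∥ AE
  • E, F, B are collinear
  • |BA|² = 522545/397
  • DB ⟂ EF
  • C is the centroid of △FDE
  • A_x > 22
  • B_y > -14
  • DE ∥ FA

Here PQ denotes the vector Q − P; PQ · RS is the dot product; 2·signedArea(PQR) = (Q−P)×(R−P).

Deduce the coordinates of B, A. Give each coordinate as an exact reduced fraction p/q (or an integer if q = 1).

A = (23, 15)
B = (345/397, -5458/397)

1. B_x = 345/397  [E, F, B are collinear ∩ DB ⟂ EF]
2. B_y = -5458/397  [E, F, B are collinear ∩ DB ⟂ EF]
   → B = (345/397, -5458/397)
3. A_x = 23  [FD ∥ AE ∩ DE ∥ FA]
4. A_y = 15  [FD ∥ AE ∩ DE ∥ FA]
   → A = (23, 15)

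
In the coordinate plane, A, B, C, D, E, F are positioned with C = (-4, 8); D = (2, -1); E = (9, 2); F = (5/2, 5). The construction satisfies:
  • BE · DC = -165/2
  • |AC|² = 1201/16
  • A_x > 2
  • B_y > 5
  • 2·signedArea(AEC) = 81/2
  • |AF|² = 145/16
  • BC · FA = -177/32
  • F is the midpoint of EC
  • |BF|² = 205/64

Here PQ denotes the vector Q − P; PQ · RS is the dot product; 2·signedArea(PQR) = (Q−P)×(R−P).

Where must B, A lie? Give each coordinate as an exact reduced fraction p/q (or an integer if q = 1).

1. A_x = 9/4  [line -6·x + -13·y + 79/2 = 0 ∩ |AF|² = 145/16]
2. A_y = 2  [line -6·x + -13·y + 79/2 = 0 ∩ |AF|² = 145/16]
   → A = (9/4, 2)
3. B_x = 7/8  [BC · FA = -177/32 ∩ BE · DC = -165/2]
4. B_y = 23/4  [BC · FA = -177/32 ∩ BE · DC = -165/2]
   → B = (7/8, 23/4)

A = (9/4, 2)
B = (7/8, 23/4)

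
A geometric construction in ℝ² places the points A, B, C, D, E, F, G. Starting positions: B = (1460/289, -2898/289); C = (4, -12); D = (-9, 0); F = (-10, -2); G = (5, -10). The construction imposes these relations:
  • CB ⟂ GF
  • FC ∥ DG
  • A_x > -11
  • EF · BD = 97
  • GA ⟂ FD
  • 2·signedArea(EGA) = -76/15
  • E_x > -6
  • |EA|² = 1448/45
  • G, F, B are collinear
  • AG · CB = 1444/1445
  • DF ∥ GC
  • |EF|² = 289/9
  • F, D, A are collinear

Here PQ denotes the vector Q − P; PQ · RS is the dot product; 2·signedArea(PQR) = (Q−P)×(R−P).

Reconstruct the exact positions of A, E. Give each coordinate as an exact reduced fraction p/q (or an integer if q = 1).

A = (-51/5, -12/5)
E = (-5, -14/3)

1. A_x = -51/5  [F, D, A are collinear ∩ GA ⟂ FD]
2. A_y = -12/5  [F, D, A are collinear ∩ GA ⟂ FD]
   → A = (-51/5, -12/5)
3. E_x = -5  [EF · BD = 97 ∩ 2·signedArea(EGA) = -76/15]
4. E_y = -14/3  [EF · BD = 97 ∩ 2·signedArea(EGA) = -76/15]
   → E = (-5, -14/3)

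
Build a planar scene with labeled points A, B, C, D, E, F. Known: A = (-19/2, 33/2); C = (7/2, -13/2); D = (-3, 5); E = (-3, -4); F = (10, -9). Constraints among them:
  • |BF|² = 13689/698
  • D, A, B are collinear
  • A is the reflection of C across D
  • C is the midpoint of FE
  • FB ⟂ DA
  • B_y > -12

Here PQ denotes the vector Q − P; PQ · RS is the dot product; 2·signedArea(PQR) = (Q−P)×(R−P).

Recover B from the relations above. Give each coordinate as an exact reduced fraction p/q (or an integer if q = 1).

1. B_x = 4289/698  [D, A, B are collinear ∩ FB ⟂ DA]
2. B_y = -7803/698  [D, A, B are collinear ∩ FB ⟂ DA]
   → B = (4289/698, -7803/698)

B = (4289/698, -7803/698)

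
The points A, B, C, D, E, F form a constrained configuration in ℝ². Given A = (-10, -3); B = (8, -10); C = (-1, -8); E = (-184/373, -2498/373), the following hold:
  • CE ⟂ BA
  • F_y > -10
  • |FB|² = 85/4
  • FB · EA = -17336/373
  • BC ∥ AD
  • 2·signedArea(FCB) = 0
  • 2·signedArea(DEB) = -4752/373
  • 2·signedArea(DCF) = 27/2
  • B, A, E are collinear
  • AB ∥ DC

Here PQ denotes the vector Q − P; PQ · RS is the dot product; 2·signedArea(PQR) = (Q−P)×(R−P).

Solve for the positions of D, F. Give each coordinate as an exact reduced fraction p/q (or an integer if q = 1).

D = (-19, -1)
F = (7/2, -9)

1. D_x = -19  [AB ∥ DC ∩ BC ∥ AD]
2. D_y = -1  [AB ∥ DC ∩ BC ∥ AD]
   → D = (-19, -1)
3. F_x = 7/2  [2·signedArea(FCB) = 0 ∩ FB · EA = -17336/373]
4. F_y = -9  [2·signedArea(FCB) = 0 ∩ FB · EA = -17336/373]
   → F = (7/2, -9)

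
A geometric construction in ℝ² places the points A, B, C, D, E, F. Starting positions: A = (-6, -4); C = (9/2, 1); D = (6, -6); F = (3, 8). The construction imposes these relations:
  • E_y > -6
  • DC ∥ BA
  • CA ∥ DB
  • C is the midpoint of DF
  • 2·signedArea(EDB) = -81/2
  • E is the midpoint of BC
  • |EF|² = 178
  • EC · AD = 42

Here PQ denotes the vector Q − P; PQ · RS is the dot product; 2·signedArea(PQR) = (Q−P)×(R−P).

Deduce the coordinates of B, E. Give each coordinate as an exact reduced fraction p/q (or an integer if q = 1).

1. B_x = -9/2  [DC ∥ BA ∩ CA ∥ DB]
2. B_y = -11  [DC ∥ BA ∩ CA ∥ DB]
   → B = (-9/2, -11)
3. E_x = 0  [E is the midpoint of BC]
4. E_y = -5  [E is the midpoint of BC]
   → E = (0, -5)

B = (-9/2, -11)
E = (0, -5)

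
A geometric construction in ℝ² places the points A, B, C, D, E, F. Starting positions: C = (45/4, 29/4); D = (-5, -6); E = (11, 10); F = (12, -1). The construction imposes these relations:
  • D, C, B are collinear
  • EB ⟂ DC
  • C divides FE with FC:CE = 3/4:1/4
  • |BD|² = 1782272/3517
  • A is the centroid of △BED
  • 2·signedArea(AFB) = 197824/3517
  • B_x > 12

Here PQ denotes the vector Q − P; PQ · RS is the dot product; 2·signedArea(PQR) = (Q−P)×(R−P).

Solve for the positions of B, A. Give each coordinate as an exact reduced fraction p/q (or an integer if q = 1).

1. B_x = 43775/3517  [D, C, B are collinear ∩ EB ⟂ DC]
2. B_y = 28930/3517  [D, C, B are collinear ∩ EB ⟂ DC]
   → B = (43775/3517, 28930/3517)
3. A_x = 64877/10551  [A is the centroid of △BED]
4. A_y = 42998/10551  [A is the centroid of △BED]
   → A = (64877/10551, 42998/10551)

A = (64877/10551, 42998/10551)
B = (43775/3517, 28930/3517)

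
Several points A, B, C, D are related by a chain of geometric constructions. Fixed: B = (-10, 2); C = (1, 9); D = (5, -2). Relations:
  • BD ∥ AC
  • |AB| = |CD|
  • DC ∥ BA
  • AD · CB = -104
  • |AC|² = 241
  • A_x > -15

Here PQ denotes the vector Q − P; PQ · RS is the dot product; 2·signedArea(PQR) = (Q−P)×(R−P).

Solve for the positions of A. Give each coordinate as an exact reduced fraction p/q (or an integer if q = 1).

1. A_x = -14  [BD ∥ AC ∩ DC ∥ BA]
2. A_y = 13  [BD ∥ AC ∩ DC ∥ BA]
   → A = (-14, 13)

A = (-14, 13)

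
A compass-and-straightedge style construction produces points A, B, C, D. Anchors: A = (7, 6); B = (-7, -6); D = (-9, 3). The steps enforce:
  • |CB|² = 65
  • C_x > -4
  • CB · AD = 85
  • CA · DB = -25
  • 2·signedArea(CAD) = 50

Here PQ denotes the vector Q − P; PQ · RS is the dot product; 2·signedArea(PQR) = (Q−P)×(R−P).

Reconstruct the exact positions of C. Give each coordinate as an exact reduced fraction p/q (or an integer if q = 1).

1. C_x = -3  [2·signedArea(CAD) = 50 ∩ CA · DB = -25]
2. C_y = 1  [2·signedArea(CAD) = 50 ∩ CA · DB = -25]
   → C = (-3, 1)

C = (-3, 1)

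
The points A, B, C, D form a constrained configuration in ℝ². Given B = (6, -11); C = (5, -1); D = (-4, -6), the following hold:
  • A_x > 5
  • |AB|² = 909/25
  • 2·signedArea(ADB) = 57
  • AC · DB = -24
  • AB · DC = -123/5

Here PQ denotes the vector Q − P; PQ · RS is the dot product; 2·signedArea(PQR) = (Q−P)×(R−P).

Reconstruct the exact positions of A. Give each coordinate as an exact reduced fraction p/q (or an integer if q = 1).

A = (27/5, -5)

1. A_x = 27/5  [2·signedArea(ADB) = 57 ∩ AB · DC = -123/5]
2. A_y = -5  [2·signedArea(ADB) = 57 ∩ AB · DC = -123/5]
   → A = (27/5, -5)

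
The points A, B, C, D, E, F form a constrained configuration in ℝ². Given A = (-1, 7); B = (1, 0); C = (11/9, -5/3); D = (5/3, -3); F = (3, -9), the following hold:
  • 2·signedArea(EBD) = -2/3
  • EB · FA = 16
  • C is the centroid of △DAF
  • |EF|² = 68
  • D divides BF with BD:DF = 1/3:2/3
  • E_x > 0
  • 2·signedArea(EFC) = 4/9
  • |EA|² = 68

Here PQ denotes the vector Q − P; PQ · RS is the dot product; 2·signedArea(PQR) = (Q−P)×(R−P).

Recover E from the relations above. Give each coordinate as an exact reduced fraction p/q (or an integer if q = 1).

E = (1, -1)

1. E_x = 1  [2·signedArea(EFC) = 4/9 ∩ 2·signedArea(EBD) = -2/3]
2. E_y = -1  [2·signedArea(EFC) = 4/9 ∩ 2·signedArea(EBD) = -2/3]
   → E = (1, -1)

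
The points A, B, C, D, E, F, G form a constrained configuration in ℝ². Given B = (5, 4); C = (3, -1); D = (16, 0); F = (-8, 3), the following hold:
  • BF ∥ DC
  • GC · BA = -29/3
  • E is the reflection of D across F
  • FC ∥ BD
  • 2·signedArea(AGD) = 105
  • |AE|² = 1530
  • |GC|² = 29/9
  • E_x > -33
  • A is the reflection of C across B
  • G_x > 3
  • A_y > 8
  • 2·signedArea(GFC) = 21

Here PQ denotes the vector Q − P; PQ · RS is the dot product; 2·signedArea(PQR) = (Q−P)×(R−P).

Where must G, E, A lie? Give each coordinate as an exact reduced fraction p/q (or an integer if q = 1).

1. E_x = -32  [E is the reflection of D across F]
2. E_y = 6  [E is the reflection of D across F]
   → E = (-32, 6)
3. A_x = 7  [A is the reflection of C across B]
4. A_y = 9  [A is the reflection of C across B]
   → A = (7, 9)
5. G_x = 11/3  [2·signedArea(GFC) = 21 ∩ GC · BA = -29/3]
6. G_y = 2/3  [2·signedArea(GFC) = 21 ∩ GC · BA = -29/3]
   → G = (11/3, 2/3)

A = (7, 9)
E = (-32, 6)
G = (11/3, 2/3)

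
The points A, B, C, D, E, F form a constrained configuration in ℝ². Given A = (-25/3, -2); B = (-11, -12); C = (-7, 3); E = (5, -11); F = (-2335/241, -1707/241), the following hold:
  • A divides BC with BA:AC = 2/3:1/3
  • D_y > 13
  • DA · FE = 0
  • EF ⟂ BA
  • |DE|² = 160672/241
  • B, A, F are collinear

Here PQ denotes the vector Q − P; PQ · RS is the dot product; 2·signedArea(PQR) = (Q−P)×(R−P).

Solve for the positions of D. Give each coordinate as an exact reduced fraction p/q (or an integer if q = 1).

D = (-1039/241, 3153/241)

1. D_x = -1039/241  [line -3540/241·x + 944/241·y + -27612/241 = 0 ∩ |DE|² = 160672/241]
2. D_y = 3153/241  [line -3540/241·x + 944/241·y + -27612/241 = 0 ∩ |DE|² = 160672/241]
   → D = (-1039/241, 3153/241)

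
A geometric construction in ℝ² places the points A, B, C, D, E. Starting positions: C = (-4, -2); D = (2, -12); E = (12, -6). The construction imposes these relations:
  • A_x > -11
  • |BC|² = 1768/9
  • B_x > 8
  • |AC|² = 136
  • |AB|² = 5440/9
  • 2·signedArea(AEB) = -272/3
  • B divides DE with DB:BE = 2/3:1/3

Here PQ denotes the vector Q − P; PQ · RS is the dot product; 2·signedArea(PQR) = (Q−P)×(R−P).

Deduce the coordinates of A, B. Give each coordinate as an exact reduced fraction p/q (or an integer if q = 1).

1. B_x = 26/3  [B divides DE with DB:BE = 2/3:1/3]
2. B_y = -8  [B divides DE with DB:BE = 2/3:1/3]
   → B = (26/3, -8)
3. A_x = -10  [line 2·x + -10/3·y + 140/3 = 0 ∩ |AC|² = 136]
4. A_y = 8  [line 2·x + -10/3·y + 140/3 = 0 ∩ |AC|² = 136]
   → A = (-10, 8)

A = (-10, 8)
B = (26/3, -8)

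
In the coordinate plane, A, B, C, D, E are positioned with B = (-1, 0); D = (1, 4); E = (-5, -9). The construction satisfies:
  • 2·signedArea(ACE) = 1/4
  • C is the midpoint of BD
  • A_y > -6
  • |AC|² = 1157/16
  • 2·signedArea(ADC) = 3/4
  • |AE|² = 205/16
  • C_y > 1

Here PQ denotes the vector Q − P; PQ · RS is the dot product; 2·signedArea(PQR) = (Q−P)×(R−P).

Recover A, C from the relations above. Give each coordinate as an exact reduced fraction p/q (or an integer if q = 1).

1. C_x = 0  [C is the midpoint of BD]
2. C_y = 2  [C is the midpoint of BD]
   → C = (0, 2)
3. A_x = -7/2  [2·signedArea(ADC) = 3/4 ∩ 2·signedArea(ACE) = 1/4]
4. A_y = -23/4  [2·signedArea(ADC) = 3/4 ∩ 2·signedArea(ACE) = 1/4]
   → A = (-7/2, -23/4)

A = (-7/2, -23/4)
C = (0, 2)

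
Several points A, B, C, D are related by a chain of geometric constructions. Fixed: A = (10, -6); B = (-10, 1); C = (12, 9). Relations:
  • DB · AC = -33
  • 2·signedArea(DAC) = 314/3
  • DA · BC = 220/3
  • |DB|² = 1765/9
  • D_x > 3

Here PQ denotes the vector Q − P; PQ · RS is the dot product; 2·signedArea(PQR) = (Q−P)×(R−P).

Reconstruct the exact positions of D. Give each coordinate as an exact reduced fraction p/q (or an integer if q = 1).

D = (4, 4/3)

1. D_x = 4  [2·signedArea(DAC) = 314/3 ∩ DB · AC = -33]
2. D_y = 4/3  [2·signedArea(DAC) = 314/3 ∩ DB · AC = -33]
   → D = (4, 4/3)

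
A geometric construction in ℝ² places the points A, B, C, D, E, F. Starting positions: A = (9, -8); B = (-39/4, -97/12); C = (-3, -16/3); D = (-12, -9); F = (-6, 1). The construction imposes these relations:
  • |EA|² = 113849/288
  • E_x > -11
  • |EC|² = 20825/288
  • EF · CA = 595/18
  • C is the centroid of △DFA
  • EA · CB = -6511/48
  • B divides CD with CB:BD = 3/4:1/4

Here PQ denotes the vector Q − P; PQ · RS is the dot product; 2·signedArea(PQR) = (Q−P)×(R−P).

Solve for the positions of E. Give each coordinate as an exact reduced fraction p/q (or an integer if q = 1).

1. E_x = -87/8  [EF · CA = 595/18 ∩ EA · CB = -6511/48]
2. E_y = -205/24  [EF · CA = 595/18 ∩ EA · CB = -6511/48]
   → E = (-87/8, -205/24)

E = (-87/8, -205/24)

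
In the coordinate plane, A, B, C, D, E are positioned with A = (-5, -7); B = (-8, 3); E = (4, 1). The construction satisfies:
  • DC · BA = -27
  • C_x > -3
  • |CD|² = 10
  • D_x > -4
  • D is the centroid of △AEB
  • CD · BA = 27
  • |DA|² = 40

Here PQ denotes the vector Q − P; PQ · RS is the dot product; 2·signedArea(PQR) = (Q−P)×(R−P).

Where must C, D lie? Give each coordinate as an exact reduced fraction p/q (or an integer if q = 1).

C = (-2, 2)
D = (-3, -1)

1. D_x = -3  [D is the centroid of △AEB]
2. D_y = -1  [D is the centroid of △AEB]
   → D = (-3, -1)
3. C_x = -2  [line -3·x + 10·y + -26 = 0 ∩ |CD|² = 10]
4. C_y = 2  [line -3·x + 10·y + -26 = 0 ∩ |CD|² = 10]
   → C = (-2, 2)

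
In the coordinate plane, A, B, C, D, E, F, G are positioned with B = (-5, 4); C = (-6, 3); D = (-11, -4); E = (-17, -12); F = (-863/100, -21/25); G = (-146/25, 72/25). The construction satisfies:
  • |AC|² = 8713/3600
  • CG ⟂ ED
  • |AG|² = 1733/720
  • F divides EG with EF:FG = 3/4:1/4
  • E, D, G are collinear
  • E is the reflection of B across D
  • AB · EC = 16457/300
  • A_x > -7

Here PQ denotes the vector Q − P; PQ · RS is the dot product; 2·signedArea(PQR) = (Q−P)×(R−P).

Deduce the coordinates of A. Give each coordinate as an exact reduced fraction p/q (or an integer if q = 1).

1. A_x = -2047/300  [line -11·x + -15·y + -14957/300 = 0 ∩ |AC|² = 8713/3600]
2. A_y = 42/25  [line -11·x + -15·y + -14957/300 = 0 ∩ |AC|² = 8713/3600]
   → A = (-2047/300, 42/25)

A = (-2047/300, 42/25)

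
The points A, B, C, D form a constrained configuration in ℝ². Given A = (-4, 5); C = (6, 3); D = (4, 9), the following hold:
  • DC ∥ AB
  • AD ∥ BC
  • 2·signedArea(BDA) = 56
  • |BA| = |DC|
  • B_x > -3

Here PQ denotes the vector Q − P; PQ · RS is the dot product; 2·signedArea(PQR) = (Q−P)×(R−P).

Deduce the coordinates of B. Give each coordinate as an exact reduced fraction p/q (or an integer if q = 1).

B = (-2, -1)

1. B_x = -2  [AD ∥ BC ∩ DC ∥ AB]
2. B_y = -1  [AD ∥ BC ∩ DC ∥ AB]
   → B = (-2, -1)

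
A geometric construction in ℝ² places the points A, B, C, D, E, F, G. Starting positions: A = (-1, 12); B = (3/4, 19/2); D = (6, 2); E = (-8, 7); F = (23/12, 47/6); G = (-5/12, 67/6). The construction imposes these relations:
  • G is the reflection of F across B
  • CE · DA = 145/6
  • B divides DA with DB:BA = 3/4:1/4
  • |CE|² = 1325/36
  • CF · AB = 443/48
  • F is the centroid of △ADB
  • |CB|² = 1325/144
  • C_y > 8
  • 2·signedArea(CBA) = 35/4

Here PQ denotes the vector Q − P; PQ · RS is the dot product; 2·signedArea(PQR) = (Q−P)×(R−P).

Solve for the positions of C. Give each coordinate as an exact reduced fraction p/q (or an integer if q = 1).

C = (-13/6, 26/3)

1. C_x = -13/6  [CF · AB = 443/48 ∩ 2·signedArea(CBA) = 35/4]
2. C_y = 26/3  [CF · AB = 443/48 ∩ 2·signedArea(CBA) = 35/4]
   → C = (-13/6, 26/3)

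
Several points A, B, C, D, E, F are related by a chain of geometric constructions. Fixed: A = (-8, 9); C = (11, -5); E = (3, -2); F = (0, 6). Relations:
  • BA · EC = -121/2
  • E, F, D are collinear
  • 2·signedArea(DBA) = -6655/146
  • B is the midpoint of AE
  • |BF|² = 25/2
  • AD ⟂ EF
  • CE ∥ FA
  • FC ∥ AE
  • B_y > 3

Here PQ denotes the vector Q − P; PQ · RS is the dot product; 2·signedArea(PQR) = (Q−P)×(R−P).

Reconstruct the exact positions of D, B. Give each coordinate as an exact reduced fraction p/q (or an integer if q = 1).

1. D_x = -144/73  [E, F, D are collinear ∩ AD ⟂ EF]
2. D_y = 822/73  [E, F, D are collinear ∩ AD ⟂ EF]
   → D = (-144/73, 822/73)
3. B_x = -5/2  [B is the midpoint of AE]
4. B_y = 7/2  [B is the midpoint of AE]
   → B = (-5/2, 7/2)

B = (-5/2, 7/2)
D = (-144/73, 822/73)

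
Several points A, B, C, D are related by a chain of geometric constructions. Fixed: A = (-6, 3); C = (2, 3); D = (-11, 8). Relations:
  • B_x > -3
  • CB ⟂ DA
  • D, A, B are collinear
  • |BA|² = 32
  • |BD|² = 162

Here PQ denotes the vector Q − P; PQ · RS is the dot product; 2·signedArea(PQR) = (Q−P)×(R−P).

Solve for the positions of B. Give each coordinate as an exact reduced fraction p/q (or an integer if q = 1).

1. B_x = -2  [D, A, B are collinear ∩ CB ⟂ DA]
2. B_y = -1  [D, A, B are collinear ∩ CB ⟂ DA]
   → B = (-2, -1)

B = (-2, -1)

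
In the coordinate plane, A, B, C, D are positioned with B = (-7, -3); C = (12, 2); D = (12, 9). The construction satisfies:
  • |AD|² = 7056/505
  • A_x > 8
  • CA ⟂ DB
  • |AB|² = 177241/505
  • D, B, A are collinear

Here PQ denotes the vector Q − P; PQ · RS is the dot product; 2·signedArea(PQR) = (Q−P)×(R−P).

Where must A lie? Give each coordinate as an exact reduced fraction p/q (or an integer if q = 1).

A = (4464/505, 3537/505)

1. A_x = 4464/505  [D, B, A are collinear ∩ CA ⟂ DB]
2. A_y = 3537/505  [D, B, A are collinear ∩ CA ⟂ DB]
   → A = (4464/505, 3537/505)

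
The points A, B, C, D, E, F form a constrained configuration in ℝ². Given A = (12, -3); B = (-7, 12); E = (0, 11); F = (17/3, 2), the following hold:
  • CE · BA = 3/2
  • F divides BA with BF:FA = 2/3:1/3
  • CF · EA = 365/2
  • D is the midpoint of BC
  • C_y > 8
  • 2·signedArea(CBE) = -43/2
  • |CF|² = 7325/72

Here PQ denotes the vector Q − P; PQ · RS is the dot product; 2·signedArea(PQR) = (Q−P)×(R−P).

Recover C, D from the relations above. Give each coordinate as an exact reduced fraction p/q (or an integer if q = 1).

1. C_x = -9/4  [2·signedArea(CBE) = -43/2 ∩ CF · EA = 365/2]
2. C_y = 33/4  [2·signedArea(CBE) = -43/2 ∩ CF · EA = 365/2]
   → C = (-9/4, 33/4)
3. D_x = -37/8  [D is the midpoint of BC]
4. D_y = 81/8  [D is the midpoint of BC]
   → D = (-37/8, 81/8)

C = (-9/4, 33/4)
D = (-37/8, 81/8)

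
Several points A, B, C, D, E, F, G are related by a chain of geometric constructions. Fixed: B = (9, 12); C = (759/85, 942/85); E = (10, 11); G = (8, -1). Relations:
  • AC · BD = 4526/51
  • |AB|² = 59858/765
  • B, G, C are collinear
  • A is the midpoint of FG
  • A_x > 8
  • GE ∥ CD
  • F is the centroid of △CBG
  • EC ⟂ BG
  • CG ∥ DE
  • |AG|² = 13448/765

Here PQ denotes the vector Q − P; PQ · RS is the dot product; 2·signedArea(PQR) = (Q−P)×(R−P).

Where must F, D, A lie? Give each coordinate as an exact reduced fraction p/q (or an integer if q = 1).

1. F_x = 2204/255  [F is the centroid of △CBG]
2. F_y = 1877/255  [F is the centroid of △CBG]
   → F = (2204/255, 1877/255)
3. D_x = 929/85  [CG ∥ DE ∩ GE ∥ CD]
4. D_y = 1962/85  [CG ∥ DE ∩ GE ∥ CD]
   → D = (929/85, 1962/85)
5. A_x = 2122/255  [A is the midpoint of FG]
6. A_y = 811/255  [A is the midpoint of FG]
   → A = (2122/255, 811/255)

A = (2122/255, 811/255)
D = (929/85, 1962/85)
F = (2204/255, 1877/255)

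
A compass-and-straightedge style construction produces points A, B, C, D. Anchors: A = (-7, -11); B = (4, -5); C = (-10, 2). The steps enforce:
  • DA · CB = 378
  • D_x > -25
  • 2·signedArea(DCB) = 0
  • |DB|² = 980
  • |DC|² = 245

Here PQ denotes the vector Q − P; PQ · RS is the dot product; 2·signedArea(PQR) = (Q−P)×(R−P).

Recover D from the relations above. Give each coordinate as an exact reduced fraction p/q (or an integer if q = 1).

D = (-24, 9)

1. D_x = -24  [2·signedArea(DCB) = 0 ∩ DA · CB = 378]
2. D_y = 9  [2·signedArea(DCB) = 0 ∩ DA · CB = 378]
   → D = (-24, 9)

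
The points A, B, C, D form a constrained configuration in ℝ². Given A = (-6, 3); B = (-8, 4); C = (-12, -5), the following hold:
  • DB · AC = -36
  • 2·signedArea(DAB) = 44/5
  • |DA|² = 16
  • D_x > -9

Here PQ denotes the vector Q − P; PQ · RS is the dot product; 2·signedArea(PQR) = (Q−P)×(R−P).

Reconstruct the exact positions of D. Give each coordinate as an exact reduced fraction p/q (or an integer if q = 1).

D = (-42/5, -1/5)

1. D_x = -42/5  [2·signedArea(DAB) = 44/5 ∩ DB · AC = -36]
2. D_y = -1/5  [2·signedArea(DAB) = 44/5 ∩ DB · AC = -36]
   → D = (-42/5, -1/5)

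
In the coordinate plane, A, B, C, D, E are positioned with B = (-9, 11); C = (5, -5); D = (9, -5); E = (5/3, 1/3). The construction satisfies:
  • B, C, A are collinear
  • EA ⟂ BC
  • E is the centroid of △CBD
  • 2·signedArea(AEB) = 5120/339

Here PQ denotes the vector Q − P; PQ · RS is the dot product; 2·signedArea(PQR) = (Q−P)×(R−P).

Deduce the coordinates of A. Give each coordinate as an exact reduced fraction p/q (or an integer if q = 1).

A = (103/113, -37/113)

1. A_x = 103/113  [B, C, A are collinear ∩ EA ⟂ BC]
2. A_y = -37/113  [B, C, A are collinear ∩ EA ⟂ BC]
   → A = (103/113, -37/113)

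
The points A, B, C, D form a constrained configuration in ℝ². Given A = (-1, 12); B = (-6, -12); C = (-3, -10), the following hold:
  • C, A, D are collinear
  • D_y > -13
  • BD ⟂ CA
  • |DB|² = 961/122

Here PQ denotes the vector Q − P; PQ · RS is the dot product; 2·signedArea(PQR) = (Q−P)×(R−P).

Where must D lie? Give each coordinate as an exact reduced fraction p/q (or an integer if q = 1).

1. D_x = -391/122  [C, A, D are collinear ∩ BD ⟂ CA]
2. D_y = -1495/122  [C, A, D are collinear ∩ BD ⟂ CA]
   → D = (-391/122, -1495/122)

D = (-391/122, -1495/122)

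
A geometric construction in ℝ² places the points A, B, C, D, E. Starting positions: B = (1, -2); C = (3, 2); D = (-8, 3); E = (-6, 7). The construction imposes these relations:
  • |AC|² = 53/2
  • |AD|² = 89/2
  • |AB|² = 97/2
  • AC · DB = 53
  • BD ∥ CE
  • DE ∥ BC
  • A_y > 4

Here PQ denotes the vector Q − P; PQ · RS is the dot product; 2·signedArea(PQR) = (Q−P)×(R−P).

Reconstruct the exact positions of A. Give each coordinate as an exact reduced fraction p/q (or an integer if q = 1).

A = (-3/2, 9/2)

1. A_x = -3/2  [line -9·x + 5·y + -36 = 0 ∩ |AC|² = 53/2]
2. A_y = 9/2  [line -9·x + 5·y + -36 = 0 ∩ |AC|² = 53/2]
   → A = (-3/2, 9/2)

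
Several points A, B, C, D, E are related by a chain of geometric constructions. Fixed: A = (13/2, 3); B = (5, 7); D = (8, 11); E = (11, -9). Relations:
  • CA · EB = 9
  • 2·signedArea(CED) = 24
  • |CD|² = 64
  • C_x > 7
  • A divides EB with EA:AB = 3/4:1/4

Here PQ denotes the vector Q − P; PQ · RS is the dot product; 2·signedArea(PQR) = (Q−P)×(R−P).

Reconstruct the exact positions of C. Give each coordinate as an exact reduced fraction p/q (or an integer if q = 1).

1. C_x = 8  [CA · EB = 9 ∩ 2·signedArea(CED) = 24]
2. C_y = 3  [CA · EB = 9 ∩ 2·signedArea(CED) = 24]
   → C = (8, 3)

C = (8, 3)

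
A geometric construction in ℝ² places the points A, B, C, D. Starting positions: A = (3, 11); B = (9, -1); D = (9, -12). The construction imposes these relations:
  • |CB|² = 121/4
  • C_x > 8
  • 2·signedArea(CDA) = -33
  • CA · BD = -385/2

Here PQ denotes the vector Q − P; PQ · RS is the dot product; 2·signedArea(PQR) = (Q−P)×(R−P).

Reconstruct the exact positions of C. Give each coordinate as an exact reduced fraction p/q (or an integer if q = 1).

1. C_x = 9  [2·signedArea(CDA) = -33 ∩ CA · BD = -385/2]
2. C_y = -13/2  [2·signedArea(CDA) = -33 ∩ CA · BD = -385/2]
   → C = (9, -13/2)

C = (9, -13/2)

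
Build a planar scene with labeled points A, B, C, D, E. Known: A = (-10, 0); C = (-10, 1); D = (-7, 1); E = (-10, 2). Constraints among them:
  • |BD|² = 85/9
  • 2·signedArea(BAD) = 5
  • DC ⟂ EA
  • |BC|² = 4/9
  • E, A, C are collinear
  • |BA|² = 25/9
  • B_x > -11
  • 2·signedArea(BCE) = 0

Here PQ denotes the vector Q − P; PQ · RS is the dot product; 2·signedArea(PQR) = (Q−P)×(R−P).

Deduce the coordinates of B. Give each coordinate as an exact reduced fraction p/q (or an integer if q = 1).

1. B_x = -10  [2·signedArea(BCE) = 0 ∩ 2·signedArea(BAD) = 5]
2. B_y = 5/3  [2·signedArea(BCE) = 0 ∩ 2·signedArea(BAD) = 5]
   → B = (-10, 5/3)

B = (-10, 5/3)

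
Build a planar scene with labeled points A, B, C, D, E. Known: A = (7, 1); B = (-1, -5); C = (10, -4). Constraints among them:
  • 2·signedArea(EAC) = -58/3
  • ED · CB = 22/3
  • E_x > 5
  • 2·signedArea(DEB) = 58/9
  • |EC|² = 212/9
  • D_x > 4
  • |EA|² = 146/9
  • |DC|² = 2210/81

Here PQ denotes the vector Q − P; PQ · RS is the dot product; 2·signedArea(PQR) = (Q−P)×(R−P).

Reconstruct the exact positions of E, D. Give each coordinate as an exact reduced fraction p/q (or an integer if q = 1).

1. E_x = 16/3  [line 5·x + 3·y + -56/3 = 0 ∩ |EA|² = 146/9]
2. E_y = -8/3  [line 5·x + 3·y + -56/3 = 0 ∩ |EA|² = 146/9]
   → E = (16/3, -8/3)
3. D_x = 43/9  [2·signedArea(DEB) = 58/9 ∩ ED · CB = 22/3]
4. D_y = -35/9  [2·signedArea(DEB) = 58/9 ∩ ED · CB = 22/3]
   → D = (43/9, -35/9)

D = (43/9, -35/9)
E = (16/3, -8/3)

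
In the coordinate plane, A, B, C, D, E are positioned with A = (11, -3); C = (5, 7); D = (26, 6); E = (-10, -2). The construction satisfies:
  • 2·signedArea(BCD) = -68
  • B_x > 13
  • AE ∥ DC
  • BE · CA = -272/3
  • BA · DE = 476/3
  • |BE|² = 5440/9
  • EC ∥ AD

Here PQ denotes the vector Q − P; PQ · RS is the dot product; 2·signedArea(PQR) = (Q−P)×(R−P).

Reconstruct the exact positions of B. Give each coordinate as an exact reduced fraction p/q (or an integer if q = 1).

B = (14, 10/3)

1. B_x = 14  [BA · DE = 476/3 ∩ 2·signedArea(BCD) = -68]
2. B_y = 10/3  [BA · DE = 476/3 ∩ 2·signedArea(BCD) = -68]
   → B = (14, 10/3)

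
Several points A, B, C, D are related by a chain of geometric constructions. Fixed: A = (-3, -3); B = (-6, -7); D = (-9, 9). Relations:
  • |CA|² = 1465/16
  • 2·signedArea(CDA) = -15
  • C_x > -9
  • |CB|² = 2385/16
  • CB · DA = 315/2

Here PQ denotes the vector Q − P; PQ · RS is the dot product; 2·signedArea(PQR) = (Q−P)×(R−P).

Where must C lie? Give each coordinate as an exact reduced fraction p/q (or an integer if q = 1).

1. C_x = -33/4  [2·signedArea(CDA) = -15 ∩ CB · DA = 315/2]
2. C_y = 5  [2·signedArea(CDA) = -15 ∩ CB · DA = 315/2]
   → C = (-33/4, 5)

C = (-33/4, 5)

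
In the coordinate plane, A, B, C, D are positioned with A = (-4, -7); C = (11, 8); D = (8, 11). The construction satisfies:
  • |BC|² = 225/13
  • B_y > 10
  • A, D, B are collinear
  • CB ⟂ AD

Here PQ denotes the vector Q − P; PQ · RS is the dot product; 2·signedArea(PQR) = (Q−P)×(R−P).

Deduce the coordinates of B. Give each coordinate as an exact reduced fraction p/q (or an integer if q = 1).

1. B_x = 98/13  [A, D, B are collinear ∩ CB ⟂ AD]
2. B_y = 134/13  [A, D, B are collinear ∩ CB ⟂ AD]
   → B = (98/13, 134/13)

B = (98/13, 134/13)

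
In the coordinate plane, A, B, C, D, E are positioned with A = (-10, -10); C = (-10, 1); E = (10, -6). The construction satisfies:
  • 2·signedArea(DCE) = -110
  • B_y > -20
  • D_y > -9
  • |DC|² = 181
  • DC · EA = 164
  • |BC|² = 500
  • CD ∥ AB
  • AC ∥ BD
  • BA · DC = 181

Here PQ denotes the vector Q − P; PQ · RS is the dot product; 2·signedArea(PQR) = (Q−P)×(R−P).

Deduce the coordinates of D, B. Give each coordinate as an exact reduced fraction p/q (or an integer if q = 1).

1. D_x = 0  [DC · EA = 164 ∩ 2·signedArea(DCE) = -110]
2. D_y = -8  [DC · EA = 164 ∩ 2·signedArea(DCE) = -110]
   → D = (0, -8)
3. B_x = 0  [AC ∥ BD ∩ CD ∥ AB]
4. B_y = -19  [AC ∥ BD ∩ CD ∥ AB]
   → B = (0, -19)

B = (0, -19)
D = (0, -8)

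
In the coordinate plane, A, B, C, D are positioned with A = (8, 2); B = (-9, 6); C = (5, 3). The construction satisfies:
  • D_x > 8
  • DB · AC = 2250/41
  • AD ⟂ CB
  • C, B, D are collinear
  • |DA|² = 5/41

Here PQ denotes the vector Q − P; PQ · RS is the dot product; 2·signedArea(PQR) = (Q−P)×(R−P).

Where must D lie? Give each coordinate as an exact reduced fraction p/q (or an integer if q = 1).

1. D_x = 331/41  [C, B, D are collinear ∩ AD ⟂ CB]
2. D_y = 96/41  [C, B, D are collinear ∩ AD ⟂ CB]
   → D = (331/41, 96/41)

D = (331/41, 96/41)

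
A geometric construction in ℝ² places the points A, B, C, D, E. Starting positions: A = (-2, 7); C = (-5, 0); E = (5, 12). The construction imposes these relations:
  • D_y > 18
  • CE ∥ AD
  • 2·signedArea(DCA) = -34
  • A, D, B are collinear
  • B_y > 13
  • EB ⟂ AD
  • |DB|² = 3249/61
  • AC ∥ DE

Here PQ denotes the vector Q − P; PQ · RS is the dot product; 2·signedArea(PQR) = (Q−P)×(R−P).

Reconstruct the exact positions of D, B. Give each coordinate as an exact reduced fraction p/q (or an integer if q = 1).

1. D_x = 8  [AC ∥ DE ∩ CE ∥ AD]
2. D_y = 19  [AC ∥ DE ∩ CE ∥ AD]
   → D = (8, 19)
3. B_x = 203/61  [A, D, B are collinear ∩ EB ⟂ AD]
4. B_y = 817/61  [A, D, B are collinear ∩ EB ⟂ AD]
   → B = (203/61, 817/61)

B = (203/61, 817/61)
D = (8, 19)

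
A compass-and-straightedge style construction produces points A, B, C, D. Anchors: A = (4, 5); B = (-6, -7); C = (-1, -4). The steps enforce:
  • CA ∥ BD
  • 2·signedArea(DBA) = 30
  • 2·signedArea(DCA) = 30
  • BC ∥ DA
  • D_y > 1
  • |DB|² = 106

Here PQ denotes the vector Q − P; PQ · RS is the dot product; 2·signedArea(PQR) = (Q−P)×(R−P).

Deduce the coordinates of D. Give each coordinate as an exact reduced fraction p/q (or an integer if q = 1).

D = (-1, 2)

1. D_x = -1  [BC ∥ DA ∩ CA ∥ BD]
2. D_y = 2  [BC ∥ DA ∩ CA ∥ BD]
   → D = (-1, 2)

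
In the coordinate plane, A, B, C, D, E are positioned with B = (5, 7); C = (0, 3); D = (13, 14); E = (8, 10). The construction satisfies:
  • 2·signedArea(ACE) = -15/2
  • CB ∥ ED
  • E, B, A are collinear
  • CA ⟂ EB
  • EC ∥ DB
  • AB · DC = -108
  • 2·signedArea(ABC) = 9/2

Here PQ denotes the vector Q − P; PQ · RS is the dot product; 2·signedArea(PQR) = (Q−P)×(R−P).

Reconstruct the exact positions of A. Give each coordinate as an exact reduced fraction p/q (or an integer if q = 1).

A = (1/2, 5/2)

1. A_x = 1/2  [E, B, A are collinear ∩ CA ⟂ EB]
2. A_y = 5/2  [E, B, A are collinear ∩ CA ⟂ EB]
   → A = (1/2, 5/2)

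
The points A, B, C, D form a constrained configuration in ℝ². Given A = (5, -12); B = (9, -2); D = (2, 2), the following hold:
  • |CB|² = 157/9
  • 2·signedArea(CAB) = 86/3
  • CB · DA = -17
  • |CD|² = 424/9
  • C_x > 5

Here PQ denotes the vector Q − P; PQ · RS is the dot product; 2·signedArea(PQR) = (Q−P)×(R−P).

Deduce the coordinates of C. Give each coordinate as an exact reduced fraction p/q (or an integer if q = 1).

C = (16/3, -4)

1. C_x = 16/3  [CB · DA = -17 ∩ 2·signedArea(CAB) = 86/3]
2. C_y = -4  [CB · DA = -17 ∩ 2·signedArea(CAB) = 86/3]
   → C = (16/3, -4)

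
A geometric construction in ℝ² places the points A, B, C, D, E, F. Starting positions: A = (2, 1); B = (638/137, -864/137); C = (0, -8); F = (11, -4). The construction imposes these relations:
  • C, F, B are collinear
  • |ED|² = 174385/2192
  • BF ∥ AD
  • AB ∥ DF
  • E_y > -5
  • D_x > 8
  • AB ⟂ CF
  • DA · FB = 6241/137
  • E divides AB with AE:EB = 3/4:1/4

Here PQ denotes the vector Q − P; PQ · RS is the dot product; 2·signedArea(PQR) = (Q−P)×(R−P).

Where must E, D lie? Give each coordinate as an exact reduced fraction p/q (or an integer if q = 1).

1. E_x = 547/137  [E divides AB with AE:EB = 3/4:1/4]
2. E_y = -2455/548  [E divides AB with AE:EB = 3/4:1/4]
   → E = (547/137, -2455/548)
3. D_x = 1143/137  [AB ∥ DF ∩ BF ∥ AD]
4. D_y = 453/137  [AB ∥ DF ∩ BF ∥ AD]
   → D = (1143/137, 453/137)

D = (1143/137, 453/137)
E = (547/137, -2455/548)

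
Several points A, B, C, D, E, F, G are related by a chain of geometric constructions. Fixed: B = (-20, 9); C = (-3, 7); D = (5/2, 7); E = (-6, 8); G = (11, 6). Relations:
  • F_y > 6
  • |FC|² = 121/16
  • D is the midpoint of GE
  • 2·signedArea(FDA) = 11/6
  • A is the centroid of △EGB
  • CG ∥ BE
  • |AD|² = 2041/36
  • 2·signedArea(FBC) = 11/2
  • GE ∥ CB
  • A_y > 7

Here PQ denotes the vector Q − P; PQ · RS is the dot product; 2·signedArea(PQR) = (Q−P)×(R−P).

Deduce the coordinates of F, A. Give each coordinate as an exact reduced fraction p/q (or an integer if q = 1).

1. A_x = -5  [A is the centroid of △EGB]
2. A_y = 23/3  [A is the centroid of △EGB]
   → A = (-5, 23/3)
3. F_x = -1/4  [2·signedArea(FBC) = 11/2 ∩ 2·signedArea(FDA) = 11/6]
4. F_y = 7  [2·signedArea(FBC) = 11/2 ∩ 2·signedArea(FDA) = 11/6]
   → F = (-1/4, 7)

A = (-5, 23/3)
F = (-1/4, 7)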